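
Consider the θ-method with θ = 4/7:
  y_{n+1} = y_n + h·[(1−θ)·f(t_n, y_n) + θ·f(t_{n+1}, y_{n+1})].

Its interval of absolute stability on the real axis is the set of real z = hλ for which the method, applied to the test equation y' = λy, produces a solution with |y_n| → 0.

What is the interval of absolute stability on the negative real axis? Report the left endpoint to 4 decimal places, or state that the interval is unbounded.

With y'=λy (z=hλ):
  y_{n+1} = y_n + z·[3/7·y_n + 4/7·y_{n+1}] ⇒ (1 − 4/7z)y_{n+1} = (1 + 3/7z)y_n
  Hence R(z) = (1 + 3/7z)/(1 − 4/7z).

Find x<0 with |R(x)|<1.
x=-0.99: |R|=0.3677
x=-2: |R|=0.0667
x=-10: |R|=0.4894
x=-100: |R|=0.7199
θ=4/7≥1/2 ⇒ |1+3/7x|<|1−4/7x| ∀x<0 ⇒ stable on all of ℝ⁻.

unbounded; (−∞, 0).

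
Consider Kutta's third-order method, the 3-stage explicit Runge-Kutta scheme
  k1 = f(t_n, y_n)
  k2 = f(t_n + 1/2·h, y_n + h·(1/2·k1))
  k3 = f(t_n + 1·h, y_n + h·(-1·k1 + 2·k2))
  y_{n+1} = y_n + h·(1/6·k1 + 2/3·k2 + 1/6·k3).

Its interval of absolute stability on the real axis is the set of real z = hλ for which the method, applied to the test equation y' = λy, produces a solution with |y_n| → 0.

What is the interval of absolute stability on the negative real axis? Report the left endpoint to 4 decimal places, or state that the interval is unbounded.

(-2.5127, 0).

Set f=λy, z=hλ:
  order 3, 3-stage ⇒ R(z)=1+z+z^2/2+z^3/6
  (e.g. R(-1.39)=0.12845, |R|=0.12845)

Solve |R(x)|<1 on ℝ⁻.
x=-1.39: |R|=0.1284
|R(-2.59)|=1.1316 |R(-2.24)|=0.6044 |R(-1.13)|=0.2680
Bisect:
  x_lo=-3.3941 |R|=3.1509  x_hi=-0.1307 |R|=0.8775
  mid=-1.76240 |R|=0.12173 →hi
  mid=-2.57827 |R|=1.11103 →lo
  mid=-2.17034 |R|=0.51900 →hi
  mid=-2.37430 |R|=0.78643 →hi
  mid=-2.47629 |R|=0.94105 →hi
  mid=-2.52728 |R|=1.02406 →lo
  mid=-2.50178 |R|=0.98207 →hi
  mid=-2.51453 |R|=1.00294 →lo
  ...
  [-2.51294,-2.51274] ⇒ x*=-2.5127
Stable set (-2.5127, 0).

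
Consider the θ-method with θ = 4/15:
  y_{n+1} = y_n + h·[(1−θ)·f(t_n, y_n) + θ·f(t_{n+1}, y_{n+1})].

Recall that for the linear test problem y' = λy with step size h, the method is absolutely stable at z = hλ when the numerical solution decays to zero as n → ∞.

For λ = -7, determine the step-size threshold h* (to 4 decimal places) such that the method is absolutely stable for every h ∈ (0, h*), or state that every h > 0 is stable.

Test eqn y'=λy, z=hλ:
  y_{n+1} = y_n + z·[11/15·y_n + 4/15·y_{n+1}] ⇒ (1 − 4/15z)y_{n+1} = (1 + 11/15z)y_n
  so R(z) = (1 + 11/15z)/(1 − 4/15z).

Need |R(x)|<1, x<0.
x=-0.72: |R|=0.3960
R=−1: 1+11/15x = −1+4/15x ⇒ -7/15x=2 ⇒ x=2/(-7/15)=-4.2857
Confirm numerically:
  x=-2.735: |R|=0.58153 <1
  x=-2.578: |R|=0.52773 <1
  x=-2.553: |R|=0.51892 <1
  x=-2.372: |R|=0.45296 <1
  x=-4.374: |R|=1.01902 >1
  x=-4.363: |R|=1.01667 >1
So |R|<1 on (-4.2857, 0).

(-4.2857,0); λ=-7 ⇒ h* = (30/7)/7 = 0.6122.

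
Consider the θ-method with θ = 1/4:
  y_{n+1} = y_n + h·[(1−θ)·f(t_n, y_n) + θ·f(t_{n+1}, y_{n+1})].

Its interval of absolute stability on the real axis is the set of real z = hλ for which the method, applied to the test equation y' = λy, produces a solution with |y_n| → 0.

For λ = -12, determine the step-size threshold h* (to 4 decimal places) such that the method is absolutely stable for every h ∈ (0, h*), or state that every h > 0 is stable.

(-4.0000,0); λ=-12 ⇒ h* = (4)/12 = 0.3333.

Set f=λy, z=hλ:
  y_{n+1} = y_n + z·[3/4·y_n + 1/4·y_{n+1}] ⇒ (1 − 1/4z)y_{n+1} = (1 + 3/4z)y_n
  Hence R(z) = (1 + 3/4z)/(1 − 1/4z).

Boundary: |R(x)|=1, x<0.
x=-1.72: |R|=0.2028
R=−1: 1+3/4x = −1+1/4x ⇒ -1/2x=2 ⇒ x=2/(-1/2)=-4.0000
Confirm numerically:
  x=-3.429: |R|=0.84628 <1
  x=-2.595: |R|=0.57392 <1
  x=-2.504: |R|=0.53998 <1
  x=-1.648: |R|=0.16714 <1
  x=-4.569: |R|=1.13280 >1
  x=-4.175: |R|=1.04281 >1
Stable set (-4.0000, 0).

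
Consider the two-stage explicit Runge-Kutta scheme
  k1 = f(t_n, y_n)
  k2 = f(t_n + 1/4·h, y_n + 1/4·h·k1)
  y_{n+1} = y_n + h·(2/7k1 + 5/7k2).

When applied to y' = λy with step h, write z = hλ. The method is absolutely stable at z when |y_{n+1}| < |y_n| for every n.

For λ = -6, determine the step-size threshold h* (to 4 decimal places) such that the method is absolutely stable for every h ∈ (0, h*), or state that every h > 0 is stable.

(-5.6000,0); λ=-6 ⇒ h* = (28/5)/6 = 0.9333.

Set f=λy, z=hλ:
  k1=λy_n ⇒ h·k1=z·y_n;  k2=λ(1+1/4z)y_n ⇒ h·k2=z(1+1/4z)y_n
  y_{n+1}/y_n = 1 + 2/7z + 5/7z(1+1/4z) = 1 + z + 5/28z²
  R(z) = 1 + z + 5/28z².

Find x<0 with |R(x)|<1.
x=-1.14: |R|=0.0921
R=1: x+5/28x²=0 ⇒ x=−28/5=-5.6000; min R=1−1/(4·5/28)=-0.4000>−1
Confirm numerically:
  x=-4.693: |R|=0.23990 <1
  x=-4.525: |R|=0.13136 <1
  x=-4.237: |R|=0.03126 <1
  x=-2.416: |R|=0.37367 <1
  x=-5.793: |R|=1.19965 >1
  x=-5.627: |R|=1.02713 >1
  x=-5.624: |R|=1.02410 >1
So |R|<1 on (-5.6000, 0).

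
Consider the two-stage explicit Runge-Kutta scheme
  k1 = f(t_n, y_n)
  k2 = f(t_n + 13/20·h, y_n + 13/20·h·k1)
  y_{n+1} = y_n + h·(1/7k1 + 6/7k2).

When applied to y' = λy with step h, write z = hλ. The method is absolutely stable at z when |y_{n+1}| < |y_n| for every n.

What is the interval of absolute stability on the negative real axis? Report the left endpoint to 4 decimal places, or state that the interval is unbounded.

Set f=λy, z=hλ:
  k1=λy_n ⇒ h·k1=z·y_n;  k2=λ(1+13/20z)y_n ⇒ h·k2=z(1+13/20z)y_n
  y_{n+1}/y_n = 1 + 1/7z + 6/7z(1+13/20z) = 1 + z + 39/70z²
  Hence R(z) = 1 + z + 39/70z².

Solve |R(x)|<1 on ℝ⁻.
x=-0.74: |R|=0.5651
R=1: x+39/70x²=0 ⇒ x=−70/39=-1.7949; min R=1−1/(4·39/70)=0.5513>−1
Confirm numerically:
  x=-1.553: |R|=0.79072 <1
  x=-1.300: |R|=0.64157 <1
  x=-0.794: |R|=0.55724 <1
  x=-2.338: |R|=1.70748 >1
  x=-2.325: |R|=1.68671 >1
  x=-2.207: |R|=1.50676 >1
Stable set (-1.7949, 0).

(-1.7949, 0).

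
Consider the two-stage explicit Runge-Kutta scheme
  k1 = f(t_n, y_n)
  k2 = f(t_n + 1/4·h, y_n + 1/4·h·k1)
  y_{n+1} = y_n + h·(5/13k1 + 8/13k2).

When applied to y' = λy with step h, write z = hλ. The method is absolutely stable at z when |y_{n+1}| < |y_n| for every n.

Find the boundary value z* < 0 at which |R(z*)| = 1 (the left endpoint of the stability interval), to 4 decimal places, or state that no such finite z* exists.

Test eqn y'=λy, z=hλ:
  k1=λy_n ⇒ h·k1=z·y_n;  k2=λ(1+1/4z)y_n ⇒ h·k2=z(1+1/4z)y_n
  y_{n+1}/y_n = 1 + 5/13z + 8/13z(1+1/4z) = 1 + z + 2/13z²
  R(z) = 1 + z + 2/13z².

Boundary: |R(x)|=1, x<0.
x=-0.82: |R|=0.2834
R=1: x+2/13x²=0 ⇒ x=−13/2=-6.5000; min R=1−1/(4·2/13)=-0.6250>−1
Confirm numerically:
  x=-4.505: |R|=0.38269 <1
  x=-3.090: |R|=0.62106 <1
  x=-2.644: |R|=0.56850 <1
  x=-7.068: |R|=1.61763 >1
  x=-6.929: |R|=1.45731 >1
  x=-6.521: |R|=1.02107 >1
Interval (-6.5000, 0).

z* = -6.5000.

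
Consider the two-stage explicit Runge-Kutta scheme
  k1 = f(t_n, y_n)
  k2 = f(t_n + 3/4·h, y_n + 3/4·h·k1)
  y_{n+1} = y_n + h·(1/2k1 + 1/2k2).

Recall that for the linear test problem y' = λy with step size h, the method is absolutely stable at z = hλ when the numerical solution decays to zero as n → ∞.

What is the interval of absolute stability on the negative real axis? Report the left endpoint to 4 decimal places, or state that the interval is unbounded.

Test eqn y'=λy, z=hλ:
  k1=λy_n ⇒ h·k1=z·y_n;  k2=λ(1+3/4z)y_n ⇒ h·k2=z(1+3/4z)y_n
  y_{n+1}/y_n = 1 + 1/2z + 1/2z(1+3/4z) = 1 + z + 3/8z²
  R(z) = 1 + z + 3/8z².

Boundary: |R(x)|=1, x<0.
x=-0.92: |R|=0.3974
R=1: x+3/8x²=0 ⇒ x=−8/3=-2.6667; min R=1−1/(4·3/8)=0.3333>−1
Confirm numerically:
  x=-1.714: |R|=0.38767 <1
  x=-1.705: |R|=0.38513 <1
  x=-1.601: |R|=0.36020 <1
  x=-2.995: |R|=1.36876 >1
  x=-2.940: |R|=1.30135 >1
So |R|<1 on (-2.6667, 0).

(-2.6667, 0).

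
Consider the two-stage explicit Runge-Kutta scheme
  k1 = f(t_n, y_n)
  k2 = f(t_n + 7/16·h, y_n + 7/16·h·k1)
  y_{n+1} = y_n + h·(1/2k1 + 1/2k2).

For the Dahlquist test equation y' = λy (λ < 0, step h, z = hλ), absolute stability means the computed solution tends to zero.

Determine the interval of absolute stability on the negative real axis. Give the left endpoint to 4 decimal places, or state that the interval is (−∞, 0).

(-4.5714, 0).

On y'=λy, z=hλ:
  k1=λy_n ⇒ h·k1=z·y_n;  k2=λ(1+7/16z)y_n ⇒ h·k2=z(1+7/16z)y_n
  y_{n+1}/y_n = 1 + 1/2z + 1/2z(1+7/16z) = 1 + z + 7/32z²
  Hence R(z) = 1 + z + 7/32z².

Boundary: |R(x)|=1, x<0.
x=-0.38: |R|=0.6516
R=1: x+7/32x²=0 ⇒ x=−32/7=-4.5714; min R=1−1/(4·7/32)=-0.1429>−1
Confirm numerically:
  x=-4.419: |R|=0.85265 <1
  x=-4.362: |R|=0.80017 <1
  x=-4.078: |R|=0.55983 <1
  x=-3.839: |R|=0.38492 <1
  x=-4.970: |R|=1.43332 >1
  x=-4.794: |R|=1.23341 >1
Interval (-4.5714, 0).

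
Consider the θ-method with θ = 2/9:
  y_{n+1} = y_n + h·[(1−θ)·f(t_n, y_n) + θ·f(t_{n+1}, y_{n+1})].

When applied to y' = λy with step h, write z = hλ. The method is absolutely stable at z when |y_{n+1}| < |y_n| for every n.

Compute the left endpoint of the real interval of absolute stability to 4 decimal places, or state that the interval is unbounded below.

left endpoint -3.6000.

Set f=λy, z=hλ:
  y_{n+1} = y_n + z·[7/9·y_n + 2/9·y_{n+1}] ⇒ (1 − 2/9z)y_{n+1} = (1 + 7/9z)y_n
  R(z) = (1 + 7/9z)/(1 − 2/9z).

Need |R(x)|<1, x<0.
x=-1.04: |R|=0.1552
R=−1: 1+7/9x = −1+2/9x ⇒ -5/9x=2 ⇒ x=2/(-5/9)=-3.6000
Confirm numerically:
  x=-2.644: |R|=0.66545 <1
  x=-2.131: |R|=0.44616 <1
  x=-1.887: |R|=0.32950 <1
  x=-1.710: |R|=0.23913 <1
  x=-4.119: |R|=1.15054 >1
  x=-3.876: |R|=1.08238 >1
  x=-3.721: |R|=1.03680 >1
Stable set (-3.6000, 0).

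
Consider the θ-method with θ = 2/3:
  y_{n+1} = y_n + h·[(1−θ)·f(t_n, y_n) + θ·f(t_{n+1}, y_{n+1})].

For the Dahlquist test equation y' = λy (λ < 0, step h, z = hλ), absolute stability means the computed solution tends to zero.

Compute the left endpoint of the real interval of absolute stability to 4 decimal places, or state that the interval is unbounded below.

unbounded; (−∞, 0).

Set f=λy, z=hλ:
  y_{n+1} = y_n + z·[1/3·y_n + 2/3·y_{n+1}] ⇒ (1 − 2/3z)y_{n+1} = (1 + 1/3z)y_n
  so R(z) = (1 + 1/3z)/(1 − 2/3z).

Find x<0 with |R(x)|<1.
x=-0.92: |R|=0.4298
x=-2: |R|=0.1429
x=-10: |R|=0.3043
x=-100: |R|=0.4778
θ=2/3≥1/2 ⇒ |1+1/3x|<|1−2/3x| ∀x<0 ⇒ unbounded interval.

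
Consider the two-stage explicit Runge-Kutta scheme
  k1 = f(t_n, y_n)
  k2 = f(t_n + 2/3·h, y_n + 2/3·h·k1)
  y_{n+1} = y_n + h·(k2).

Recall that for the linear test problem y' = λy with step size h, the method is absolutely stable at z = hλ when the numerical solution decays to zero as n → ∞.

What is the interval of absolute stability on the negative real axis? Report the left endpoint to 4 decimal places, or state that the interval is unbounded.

Set f=λy, z=hλ:
  k1=λy_n ⇒ h·k1=z·y_n;  k2=λ(1+2/3z)y_n ⇒ h·k2=z(1+2/3z)y_n
  y_{n+1}/y_n = 1 + z(1+2/3z) = 1 + z + 2/3z²
  ⇒ R(z) = 1 + z + 2/3z².

Need |R(x)|<1, x<0.
x=-0.49: |R|=0.6701
R=1: x+2/3x²=0 ⇒ x=−3/2=-1.5000; min R=1−1/(4·2/3)=0.6250>−1
Confirm numerically:
  x=-1.400: |R|=0.90667 <1
  x=-0.917: |R|=0.64359 <1
  x=-0.662: |R|=0.63016 <1
  x=-1.953: |R|=1.58981 >1
  x=-1.804: |R|=1.36561 >1
  x=-1.570: |R|=1.07327 >1
Interval (-1.5000, 0).

z∈(-1.5000,0).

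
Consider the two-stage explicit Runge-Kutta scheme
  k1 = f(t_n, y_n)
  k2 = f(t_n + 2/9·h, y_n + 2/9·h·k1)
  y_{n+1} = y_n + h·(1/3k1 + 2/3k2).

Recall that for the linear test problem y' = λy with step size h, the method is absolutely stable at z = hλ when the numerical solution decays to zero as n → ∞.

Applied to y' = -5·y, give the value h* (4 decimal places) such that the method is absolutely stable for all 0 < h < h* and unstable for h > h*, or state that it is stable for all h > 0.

(-6.7500,0); λ=-5 ⇒ h* = (27/4)/5 = 1.3500.

Test eqn y'=λy, z=hλ:
  k1=λy_n ⇒ h·k1=z·y_n;  k2=λ(1+2/9z)y_n ⇒ h·k2=z(1+2/9z)y_n
  y_{n+1}/y_n = 1 + 1/3z + 2/3z(1+2/9z) = 1 + z + 4/27z²
  ⇒ R(z) = 1 + z + 4/27z².

Need |R(x)|<1, x<0.
x=-0.95: |R|=0.1837
R=1: x+4/27x²=0 ⇒ x=−27/4=-6.7500; min R=1−1/(4·4/27)=-0.6875>−1
Confirm numerically:
  x=-6.133: |R|=0.43940 <1
  x=-3.734: |R|=0.66841 <1
  x=-3.089: |R|=0.67538 <1
  x=-7.126: |R|=1.39694 >1
  x=-7.097: |R|=1.36484 >1
  x=-6.801: |R|=1.05139 >1
So |R|<1 on (-6.7500, 0).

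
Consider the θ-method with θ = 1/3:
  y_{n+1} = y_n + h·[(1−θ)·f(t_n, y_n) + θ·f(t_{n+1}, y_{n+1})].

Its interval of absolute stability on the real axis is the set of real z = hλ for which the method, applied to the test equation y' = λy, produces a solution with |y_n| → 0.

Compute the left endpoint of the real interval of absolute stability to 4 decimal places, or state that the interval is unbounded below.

z* = -6.0000.

On y'=λy, z=hλ:
  y_{n+1} = y_n + z·[2/3·y_n + 1/3·y_{n+1}] ⇒ (1 − 1/3z)y_{n+1} = (1 + 2/3z)y_n
  ⇒ R(z) = (1 + 2/3z)/(1 − 1/3z).

Boundary: |R(x)|=1, x<0.
x=-1.27: |R|=0.1077
R=−1: 1+2/3x = −1+1/3x ⇒ -1/3x=2 ⇒ x=2/(-1/3)=-6.0000
Confirm numerically:
  x=-5.575: |R|=0.95044 <1
  x=-4.454: |R|=0.79259 <1
  x=-3.520: |R|=0.61963 <1
  x=-3.335: |R|=0.57932 <1
  x=-6.461: |R|=1.04873 >1
  x=-6.076: |R|=1.00837 >1
  x=-6.064: |R|=1.00706 >1
So |R|<1 on (-6.0000, 0).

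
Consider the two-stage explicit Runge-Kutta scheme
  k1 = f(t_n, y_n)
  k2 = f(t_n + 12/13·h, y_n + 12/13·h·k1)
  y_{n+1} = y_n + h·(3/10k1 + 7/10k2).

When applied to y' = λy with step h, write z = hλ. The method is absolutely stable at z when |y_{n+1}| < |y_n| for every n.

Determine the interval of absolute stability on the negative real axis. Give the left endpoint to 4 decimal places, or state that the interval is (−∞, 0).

Test eqn y'=λy, z=hλ:
  k1=λy_n ⇒ h·k1=z·y_n;  k2=λ(1+12/13z)y_n ⇒ h·k2=z(1+12/13z)y_n
  y_{n+1}/y_n = 1 + 3/10z + 7/10z(1+12/13z) = 1 + z + 42/65z²
  so R(z) = 1 + z + 42/65z².

Find x<0 with |R(x)|<1.
x=-1.28: |R|=0.7787
R=1: x+42/65x²=0 ⇒ x=−65/42=-1.5476; min R=1−1/(4·42/65)=0.6131>−1
Confirm numerically:
  x=-1.340: |R|=0.82023 <1
  x=-1.329: |R|=0.81226 <1
  x=-0.652: |R|=0.62268 <1
  x=-2.048: |R|=1.66217 >1
  x=-1.685: |R|=1.14958 >1
  x=-1.668: |R|=1.12974 >1
Interval (-1.5476, 0).

z∈(-1.5476,0).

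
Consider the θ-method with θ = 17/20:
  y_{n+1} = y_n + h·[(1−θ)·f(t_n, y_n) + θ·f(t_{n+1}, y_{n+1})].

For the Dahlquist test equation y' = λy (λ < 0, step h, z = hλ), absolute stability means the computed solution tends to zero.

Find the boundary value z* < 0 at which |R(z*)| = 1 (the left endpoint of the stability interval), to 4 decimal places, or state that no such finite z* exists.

unbounded; (−∞, 0).

On y'=λy, z=hλ:
  y_{n+1} = y_n + z·[3/20·y_n + 17/20·y_{n+1}] ⇒ (1 − 17/20z)y_{n+1} = (1 + 3/20z)y_n
  Hence R(z) = (1 + 3/20z)/(1 − 17/20z).

Boundary: |R(x)|=1, x<0.
x=-1.52: |R|=0.3368
x=-2: |R|=0.2593
x=-10: |R|=0.0526
x=-100: |R|=0.1628
θ=17/20≥1/2 ⇒ |1+3/20x|<|1−17/20x| ∀x<0 ⇒ interval (−∞,0).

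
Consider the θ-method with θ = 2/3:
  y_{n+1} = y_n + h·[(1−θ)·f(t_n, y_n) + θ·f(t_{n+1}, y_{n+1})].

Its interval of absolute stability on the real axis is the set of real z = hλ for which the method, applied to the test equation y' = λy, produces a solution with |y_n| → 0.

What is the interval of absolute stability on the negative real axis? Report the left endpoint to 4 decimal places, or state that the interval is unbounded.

unbounded; (−∞, 0).

Set f=λy, z=hλ:
  y_{n+1} = y_n + z·[1/3·y_n + 2/3·y_{n+1}] ⇒ (1 − 2/3z)y_{n+1} = (1 + 1/3z)y_n
  ⇒ R(z) = (1 + 1/3z)/(1 − 2/3z).

Need |R(x)|<1, x<0.
x=-1.74: |R|=0.1944
x=-2: |R|=0.1429
x=-10: |R|=0.3043
x=-100: |R|=0.4778
θ=2/3≥1/2 ⇒ |1+1/3x|<|1−2/3x| ∀x<0 ⇒ interval (−∞,0).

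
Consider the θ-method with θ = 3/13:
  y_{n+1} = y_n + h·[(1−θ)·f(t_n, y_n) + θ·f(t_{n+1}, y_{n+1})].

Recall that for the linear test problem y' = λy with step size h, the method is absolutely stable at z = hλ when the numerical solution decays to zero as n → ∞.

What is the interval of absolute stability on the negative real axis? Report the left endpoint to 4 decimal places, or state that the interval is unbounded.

(-3.7143, 0).

With y'=λy (z=hλ):
  y_{n+1} = y_n + z·[10/13·y_n + 3/13·y_{n+1}] ⇒ (1 − 3/13z)y_{n+1} = (1 + 10/13z)y_n
  so R(z) = (1 + 10/13z)/(1 − 3/13z).

Solve |R(x)|<1 on ℝ⁻.
x=-1.31: |R|=0.0059
R=−1: 1+10/13x = −1+3/13x ⇒ -7/13x=2 ⇒ x=2/(-7/13)=-3.7143
Confirm numerically:
  x=-1.967: |R|=0.35289 <1
  x=-1.945: |R|=0.34245 <1
  x=-1.487: |R|=0.10710 <1
  x=-4.264: |R|=1.14919 >1
  x=-3.820: |R|=1.03025 >1
So |R|<1 on (-3.7143, 0).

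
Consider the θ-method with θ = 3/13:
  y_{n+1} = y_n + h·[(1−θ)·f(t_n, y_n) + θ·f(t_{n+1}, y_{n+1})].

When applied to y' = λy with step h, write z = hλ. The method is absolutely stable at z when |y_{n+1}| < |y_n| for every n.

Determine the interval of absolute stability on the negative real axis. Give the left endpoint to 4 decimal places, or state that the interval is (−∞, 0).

Set f=λy, z=hλ:
  y_{n+1} = y_n + z·[10/13·y_n + 3/13·y_{n+1}] ⇒ (1 − 3/13z)y_{n+1} = (1 + 10/13z)y_n
  R(z) = (1 + 10/13z)/(1 − 3/13z).

Boundary: |R(x)|=1, x<0.
x=-0.97: |R|=0.2074
R=−1: 1+10/13x = −1+3/13x ⇒ -7/13x=2 ⇒ x=2/(-7/13)=-3.7143
Confirm numerically:
  x=-3.101: |R|=0.80751 <1
  x=-2.762: |R|=0.68684 <1
  x=-1.717: |R|=0.22974 <1
  x=-3.989: |R|=1.07702 >1
  x=-3.943: |R|=1.06448 >1
  x=-3.867: |R|=1.04345 >1
Interval (-3.7143, 0).

z∈(-3.7143,0).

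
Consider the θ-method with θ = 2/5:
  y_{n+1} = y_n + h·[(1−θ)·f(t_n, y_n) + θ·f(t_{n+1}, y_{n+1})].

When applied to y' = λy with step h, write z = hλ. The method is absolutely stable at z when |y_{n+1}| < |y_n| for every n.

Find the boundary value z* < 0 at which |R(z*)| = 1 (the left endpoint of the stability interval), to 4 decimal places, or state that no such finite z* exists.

With y'=λy (z=hλ):
  y_{n+1} = y_n + z·[3/5·y_n + 2/5·y_{n+1}] ⇒ (1 − 2/5z)y_{n+1} = (1 + 3/5z)y_n
  R(z) = (1 + 3/5z)/(1 − 2/5z).

Boundary: |R(x)|=1, x<0.
x=-1.28: |R|=0.1534
R=−1: 1+3/5x = −1+2/5x ⇒ -1/5x=2 ⇒ x=2/(-1/5)=-10.0000
Confirm numerically:
  x=-8.877: |R|=0.95065 <1
  x=-7.395: |R|=0.86837 <1
  x=-6.817: |R|=0.82918 <1
  x=-10.495: |R|=1.01905 >1
  x=-10.159: |R|=1.00628 >1
So |R|<1 on (-10.0000, 0).

left endpoint -10.0000.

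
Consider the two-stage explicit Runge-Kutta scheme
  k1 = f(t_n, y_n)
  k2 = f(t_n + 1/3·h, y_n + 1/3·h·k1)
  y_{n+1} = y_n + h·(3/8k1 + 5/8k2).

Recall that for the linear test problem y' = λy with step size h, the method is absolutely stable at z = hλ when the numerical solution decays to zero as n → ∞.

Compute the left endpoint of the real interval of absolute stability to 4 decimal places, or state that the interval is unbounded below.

On y'=λy, z=hλ:
  k1=λy_n ⇒ h·k1=z·y_n;  k2=λ(1+1/3z)y_n ⇒ h·k2=z(1+1/3z)y_n
  y_{n+1}/y_n = 1 + 3/8z + 5/8z(1+1/3z) = 1 + z + 5/24z²
  R(z) = 1 + z + 5/24z².

Find x<0 with |R(x)|<1.
x=-1.59: |R|=0.0633
R=1: x+5/24x²=0 ⇒ x=−24/5=-4.8000; min R=1−1/(4·5/24)=-0.2000>−1
Confirm numerically:
  x=-4.648: |R|=0.85281 <1
  x=-2.921: |R|=0.14345 <1
  x=-2.607: |R|=0.19107 <1
  x=-2.071: |R|=0.17745 <1
  x=-4.937: |R|=1.14091 >1
  x=-4.936: |R|=1.13985 >1
  x=-4.896: |R|=1.09792 >1
Stable set (-4.8000, 0).

z* = -4.8000.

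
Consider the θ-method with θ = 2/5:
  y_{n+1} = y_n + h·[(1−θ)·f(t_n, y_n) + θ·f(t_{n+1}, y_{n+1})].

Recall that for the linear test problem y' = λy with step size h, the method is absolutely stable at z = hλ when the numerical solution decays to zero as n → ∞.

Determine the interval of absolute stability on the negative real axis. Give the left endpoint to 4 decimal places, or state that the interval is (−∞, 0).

With y'=λy (z=hλ):
  y_{n+1} = y_n + z·[3/5·y_n + 2/5·y_{n+1}] ⇒ (1 − 2/5z)y_{n+1} = (1 + 3/5z)y_n
  ⇒ R(z) = (1 + 3/5z)/(1 − 2/5z).

Find x<0 with |R(x)|<1.
x=-1.53: |R|=0.0509
R=−1: 1+3/5x = −1+2/5x ⇒ -1/5x=2 ⇒ x=2/(-1/5)=-10.0000
Confirm numerically:
  x=-7.290: |R|=0.86159 <1
  x=-6.705: |R|=0.82102 <1
  x=-5.401: |R|=0.70896 <1
  x=-10.565: |R|=1.02162 >1
  x=-10.356: |R|=1.01385 >1
  x=-10.256: |R|=1.01003 >1
So |R|<1 on (-10.0000, 0).

z∈(-10.0000,0).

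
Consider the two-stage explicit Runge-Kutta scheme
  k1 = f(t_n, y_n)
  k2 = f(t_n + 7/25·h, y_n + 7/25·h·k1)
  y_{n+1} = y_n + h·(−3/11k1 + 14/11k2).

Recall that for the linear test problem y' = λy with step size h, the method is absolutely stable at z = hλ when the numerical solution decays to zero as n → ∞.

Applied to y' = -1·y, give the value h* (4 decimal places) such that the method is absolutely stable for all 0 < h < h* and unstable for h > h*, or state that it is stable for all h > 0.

(-2.8061,0); λ=-1 ⇒ h* = (275/98)/1 = 2.8061.

Set f=λy, z=hλ:
  k1=λy_n ⇒ h·k1=z·y_n;  k2=λ(1+7/25z)y_n ⇒ h·k2=z(1+7/25z)y_n
  y_{n+1}/y_n = 1 − 3/11z + 14/11z(1+7/25z) = 1 + z + 98/275z²
  ⇒ R(z) = 1 + z + 98/275z².

Solve |R(x)|<1 on ℝ⁻.
x=-0.92: |R|=0.3816
R=1: x+98/275x²=0 ⇒ x=−275/98=-2.8061; min R=1−1/(4·98/275)=0.2985>−1
Confirm numerically:
  x=-2.654: |R|=0.85612 <1
  x=-2.631: |R|=0.83581 <1
  x=-2.347: |R|=0.61600 <1
  x=-1.460: |R|=0.29962 <1
  x=-3.302: |R|=1.58351 >1
  x=-3.029: |R|=1.24058 >1
Interval (-2.8061, 0).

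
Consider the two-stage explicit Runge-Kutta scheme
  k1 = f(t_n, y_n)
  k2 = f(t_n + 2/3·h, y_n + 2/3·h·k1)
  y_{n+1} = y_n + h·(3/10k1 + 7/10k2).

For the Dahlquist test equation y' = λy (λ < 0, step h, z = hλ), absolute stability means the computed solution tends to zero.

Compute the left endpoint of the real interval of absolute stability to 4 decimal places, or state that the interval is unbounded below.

left endpoint -2.1429.

On y'=λy, z=hλ:
  k1=λy_n ⇒ h·k1=z·y_n;  k2=λ(1+2/3z)y_n ⇒ h·k2=z(1+2/3z)y_n
  y_{n+1}/y_n = 1 + 3/10z + 7/10z(1+2/3z) = 1 + z + 7/15z²
  ⇒ R(z) = 1 + z + 7/15z².

Boundary: |R(x)|=1, x<0.
x=-1.45: |R|=0.5312
R=1: x+7/15x²=0 ⇒ x=−15/7=-2.1429; min R=1−1/(4·7/15)=0.4643>−1
Confirm numerically:
  x=-1.935: |R|=0.81231 <1
  x=-1.333: |R|=0.49621 <1
  x=-1.092: |R|=0.46448 <1
  x=-0.931: |R|=0.47349 <1
  x=-2.637: |R|=1.60809 >1
  x=-2.436: |R|=1.33324 >1
  x=-2.435: |R|=1.33197 >1
So |R|<1 on (-2.1429, 0).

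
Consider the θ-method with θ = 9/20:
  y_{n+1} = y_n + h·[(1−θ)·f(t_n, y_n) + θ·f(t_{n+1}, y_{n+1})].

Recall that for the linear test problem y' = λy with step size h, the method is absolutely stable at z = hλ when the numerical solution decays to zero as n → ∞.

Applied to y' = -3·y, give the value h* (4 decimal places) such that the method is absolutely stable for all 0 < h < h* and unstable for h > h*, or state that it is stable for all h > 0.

On y'=λy, z=hλ:
  y_{n+1} = y_n + z·[11/20·y_n + 9/20·y_{n+1}] ⇒ (1 − 9/20z)y_{n+1} = (1 + 11/20z)y_n
  R(z) = (1 + 11/20z)/(1 − 9/20z).

Solve |R(x)|<1 on ℝ⁻.
x=-0.42: |R|=0.6468
R=−1: 1+11/20x = −1+9/20x ⇒ -1/10x=2 ⇒ x=2/(-1/10)=-20.0000
Confirm numerically:
  x=-15.185: |R|=0.93853 <1
  x=-12.726: |R|=0.89186 <1
  x=-9.107: |R|=0.78633 <1
  x=-8.046: |R|=0.74129 <1
  x=-20.599: |R|=1.00583 >1
  x=-20.075: |R|=1.00075 >1
So |R|<1 on (-20.0000, 0).

(-20.0000,0); λ=-3 ⇒ h* = (20)/3 = 6.6667.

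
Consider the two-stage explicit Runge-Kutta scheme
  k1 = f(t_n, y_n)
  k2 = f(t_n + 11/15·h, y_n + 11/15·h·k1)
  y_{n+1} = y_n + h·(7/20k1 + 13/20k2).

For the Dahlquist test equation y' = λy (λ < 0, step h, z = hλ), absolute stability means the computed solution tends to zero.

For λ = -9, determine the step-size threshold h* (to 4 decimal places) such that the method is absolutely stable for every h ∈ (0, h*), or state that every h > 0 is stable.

With y'=λy (z=hλ):
  k1=λy_n ⇒ h·k1=z·y_n;  k2=λ(1+11/15z)y_n ⇒ h·k2=z(1+11/15z)y_n
  y_{n+1}/y_n = 1 + 7/20z + 13/20z(1+11/15z) = 1 + z + 143/300z²
  so R(z) = 1 + z + 143/300z².

Find x<0 with |R(x)|<1.
x=-0.34: |R|=0.7151
R=1: x+143/300x²=0 ⇒ x=−300/143=-2.0979; min R=1−1/(4·143/300)=0.4755>−1
Confirm numerically:
  x=-1.767: |R|=0.72129 <1
  x=-1.593: |R|=0.61661 <1
  x=-1.491: |R|=0.56867 <1
  x=-2.594: |R|=1.61341 >1
  x=-2.474: |R|=1.44352 >1
  x=-2.270: |R|=1.18622 >1
Stable set (-2.0979, 0).

(-2.0979,0); λ=-9 ⇒ h* = (300/143)/9 = 0.2331.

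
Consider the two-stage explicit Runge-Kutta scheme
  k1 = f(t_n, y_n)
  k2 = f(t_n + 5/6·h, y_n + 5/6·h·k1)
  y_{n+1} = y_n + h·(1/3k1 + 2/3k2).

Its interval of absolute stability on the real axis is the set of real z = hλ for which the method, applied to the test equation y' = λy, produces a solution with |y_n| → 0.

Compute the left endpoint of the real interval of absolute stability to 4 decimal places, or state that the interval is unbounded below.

left endpoint -1.8000.

With y'=λy (z=hλ):
  k1=λy_n ⇒ h·k1=z·y_n;  k2=λ(1+5/6z)y_n ⇒ h·k2=z(1+5/6z)y_n
  y_{n+1}/y_n = 1 + 1/3z + 2/3z(1+5/6z) = 1 + z + 5/9z²
  so R(z) = 1 + z + 5/9z².

Need |R(x)|<1, x<0.
x=-0.55: |R|=0.6181
R=1: x+5/9x²=0 ⇒ x=−9/5=-1.8000; min R=1−1/(4·5/9)=0.5500>−1
Confirm numerically:
  x=-1.565: |R|=0.79568 <1
  x=-1.505: |R|=0.75335 <1
  x=-0.830: |R|=0.55272 <1
  x=-0.825: |R|=0.55312 <1
  x=-2.265: |R|=1.58513 >1
  x=-2.033: |R|=1.26316 >1
  x=-1.885: |R|=1.08901 >1
Stable set (-1.8000, 0).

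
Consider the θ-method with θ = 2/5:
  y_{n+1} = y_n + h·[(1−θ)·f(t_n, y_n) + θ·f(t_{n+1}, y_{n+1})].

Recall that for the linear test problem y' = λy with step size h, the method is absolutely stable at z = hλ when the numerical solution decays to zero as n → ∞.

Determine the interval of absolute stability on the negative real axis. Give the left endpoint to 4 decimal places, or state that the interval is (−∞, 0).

z∈(-10.0000,0).

Set f=λy, z=hλ:
  y_{n+1} = y_n + z·[3/5·y_n + 2/5·y_{n+1}] ⇒ (1 − 2/5z)y_{n+1} = (1 + 3/5z)y_n
  ⇒ R(z) = (1 + 3/5z)/(1 − 2/5z).

Boundary: |R(x)|=1, x<0.
x=-1.04: |R|=0.2655
R=−1: 1+3/5x = −1+2/5x ⇒ -1/5x=2 ⇒ x=2/(-1/5)=-10.0000
Confirm numerically:
  x=-9.640: |R|=0.98517 <1
  x=-7.220: |R|=0.85700 <1
  x=-6.713: |R|=0.82161 <1
  x=-5.183: |R|=0.68652 <1
  x=-10.371: |R|=1.01441 >1
  x=-10.062: |R|=1.00247 >1
Stable set (-10.0000, 0).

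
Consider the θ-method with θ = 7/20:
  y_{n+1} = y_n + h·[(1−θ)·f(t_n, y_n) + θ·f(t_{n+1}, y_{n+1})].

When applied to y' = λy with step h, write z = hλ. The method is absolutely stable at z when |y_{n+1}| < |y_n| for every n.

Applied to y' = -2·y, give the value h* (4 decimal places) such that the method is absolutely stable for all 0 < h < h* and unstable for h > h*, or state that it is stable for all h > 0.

(-6.6667,0); λ=-2 ⇒ h* = (20/3)/2 = 3.3333.

Test eqn y'=λy, z=hλ:
  y_{n+1} = y_n + z·[13/20·y_n + 7/20·y_{n+1}] ⇒ (1 − 7/20z)y_{n+1} = (1 + 13/20z)y_n
  so R(z) = (1 + 13/20z)/(1 − 7/20z).

Solve |R(x)|<1 on ℝ⁻.
x=-1.63: |R|=0.0379
R=−1: 1+13/20x = −1+7/20x ⇒ -3/10x=2 ⇒ x=2/(-3/10)=-6.6667
Confirm numerically:
  x=-5.941: |R|=0.92930 <1
  x=-3.637: |R|=0.60012 <1
  x=-3.601: |R|=0.59312 <1
  x=-7.179: |R|=1.04376 >1
  x=-6.880: |R|=1.01878 >1
  x=-6.744: |R|=1.00690 >1
Interval (-6.6667, 0).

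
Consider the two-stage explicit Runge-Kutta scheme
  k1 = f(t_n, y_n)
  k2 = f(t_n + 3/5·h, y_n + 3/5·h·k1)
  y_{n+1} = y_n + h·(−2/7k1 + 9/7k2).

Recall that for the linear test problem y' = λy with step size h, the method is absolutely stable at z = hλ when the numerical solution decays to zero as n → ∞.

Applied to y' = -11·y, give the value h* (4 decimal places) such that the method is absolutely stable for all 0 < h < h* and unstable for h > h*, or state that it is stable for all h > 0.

(-1.2963,0); λ=-11 ⇒ h* = (35/27)/11 = 0.1178.

Test eqn y'=λy, z=hλ:
  k1=λy_n ⇒ h·k1=z·y_n;  k2=λ(1+3/5z)y_n ⇒ h·k2=z(1+3/5z)y_n
  y_{n+1}/y_n = 1 − 2/7z + 9/7z(1+3/5z) = 1 + z + 27/35z²
  Hence R(z) = 1 + z + 27/35z².

Find x<0 with |R(x)|<1.
x=-0.67: |R|=0.6763
R=1: x+27/35x²=0 ⇒ x=−35/27=-1.2963; min R=1−1/(4·27/35)=0.6759>−1
Confirm numerically:
  x=-0.766: |R|=0.68664 <1
  x=-0.709: |R|=0.67878 <1
  x=-0.592: |R|=0.67836 <1
  x=-1.752: |R|=1.61590 >1
  x=-1.709: |R|=1.54410 >1
  x=-1.672: |R|=1.48459 >1
Interval (-1.2963, 0).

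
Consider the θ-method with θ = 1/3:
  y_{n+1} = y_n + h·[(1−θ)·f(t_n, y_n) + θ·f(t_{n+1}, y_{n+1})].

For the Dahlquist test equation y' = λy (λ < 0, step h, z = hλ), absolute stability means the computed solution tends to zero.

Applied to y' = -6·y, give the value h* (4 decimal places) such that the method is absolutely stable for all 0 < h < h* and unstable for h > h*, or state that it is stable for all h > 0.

(-6.0000,0); λ=-6 ⇒ h* = (6)/6 = 1.0000.

With y'=λy (z=hλ):
  y_{n+1} = y_n + z·[2/3·y_n + 1/3·y_{n+1}] ⇒ (1 − 1/3z)y_{n+1} = (1 + 2/3z)y_n
  R(z) = (1 + 2/3z)/(1 − 1/3z).

Need |R(x)|<1, x<0.
x=-1.69: |R|=0.0810
R=−1: 1+2/3x = −1+1/3x ⇒ -1/3x=2 ⇒ x=2/(-1/3)=-6.0000
Confirm numerically:
  x=-5.733: |R|=0.96943 <1
  x=-3.816: |R|=0.67958 <1
  x=-3.493: |R|=0.61389 <1
  x=-6.518: |R|=1.05442 >1
  x=-6.244: |R|=1.02640 >1
Interval (-6.0000, 0).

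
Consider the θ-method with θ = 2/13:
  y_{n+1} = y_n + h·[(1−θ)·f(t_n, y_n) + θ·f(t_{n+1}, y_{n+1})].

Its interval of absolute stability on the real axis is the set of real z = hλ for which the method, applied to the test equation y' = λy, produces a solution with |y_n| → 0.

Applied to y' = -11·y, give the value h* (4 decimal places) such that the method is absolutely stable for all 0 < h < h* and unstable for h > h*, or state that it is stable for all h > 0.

(-2.8889,0); λ=-11 ⇒ h* = (26/9)/11 = 0.2626.

Set f=λy, z=hλ:
  y_{n+1} = y_n + z·[11/13·y_n + 2/13·y_{n+1}] ⇒ (1 − 2/13z)y_{n+1} = (1 + 11/13z)y_n
  ⇒ R(z) = (1 + 11/13z)/(1 − 2/13z).

Solve |R(x)|<1 on ℝ⁻.
x=-1.16: |R|=0.0157
R=−1: 1+11/13x = −1+2/13x ⇒ -9/13x=2 ⇒ x=2/(-9/13)=-2.8889
Confirm numerically:
  x=-2.235: |R|=0.66314 <1
  x=-2.077: |R|=0.57404 <1
  x=-1.159: |R|=0.01639 <1
  x=-3.216: |R|=1.15150 >1
  x=-2.948: |R|=1.02815 >1
Interval (-2.8889, 0).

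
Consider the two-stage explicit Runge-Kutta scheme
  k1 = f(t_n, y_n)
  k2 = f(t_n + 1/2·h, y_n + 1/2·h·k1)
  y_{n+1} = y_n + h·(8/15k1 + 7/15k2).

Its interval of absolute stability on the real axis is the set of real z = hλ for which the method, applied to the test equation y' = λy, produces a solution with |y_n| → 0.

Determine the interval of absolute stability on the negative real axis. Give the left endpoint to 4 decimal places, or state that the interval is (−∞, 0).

(-4.2857, 0).

With y'=λy (z=hλ):
  k1=λy_n ⇒ h·k1=z·y_n;  k2=λ(1+1/2z)y_n ⇒ h·k2=z(1+1/2z)y_n
  y_{n+1}/y_n = 1 + 8/15z + 7/15z(1+1/2z) = 1 + z + 7/30z²
  ⇒ R(z) = 1 + z + 7/30z².

Find x<0 with |R(x)|<1.
x=-1.77: |R|=0.0390
R=1: x+7/30x²=0 ⇒ x=−30/7=-4.2857; min R=1−1/(4·7/30)=-0.0714>−1
Confirm numerically:
  x=-3.755: |R|=0.53501 <1
  x=-3.396: |R|=0.29499 <1
  x=-2.268: |R|=0.06777 <1
  x=-2.168: |R|=0.07128 <1
  x=-4.867: |R|=1.66013 >1
  x=-4.586: |R|=1.32133 >1
  x=-4.398: |R|=1.11523 >1
Interval (-4.2857, 0).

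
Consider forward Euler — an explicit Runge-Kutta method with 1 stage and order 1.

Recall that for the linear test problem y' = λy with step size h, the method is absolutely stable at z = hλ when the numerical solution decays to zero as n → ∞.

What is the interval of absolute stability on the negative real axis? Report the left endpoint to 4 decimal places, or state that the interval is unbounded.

On y'=λy, z=hλ:
  order 1, 1-stage ⇒ R(z)=1+z
  (e.g. R(-1.18)=-0.18000, |R|=0.18000)

Find x<0 with |R(x)|<1.
x=-1.18: |R|=0.1800
|R(-1.5)|=0.5000 |R(-1.21)|=0.2100 |R(-0.86)|=0.1400
Bisect:
  x_lo=-2.3527 |R|=1.3527  x_hi=-0.1924 |R|=0.8076
  mid=-1.27253 |R|=0.27253 →hi
  mid=-1.81262 |R|=0.81262 →hi
  mid=-2.08266 |R|=1.08266 →lo
  mid=-1.94764 |R|=0.94764 →hi
  mid=-2.01515 |R|=1.01515 →lo
  mid=-1.98139 |R|=0.98139 →hi
  mid=-1.99827 |R|=0.99827 →hi
  mid=-2.00671 |R|=1.00671 →lo
  mid=-2.00249 |R|=1.00249 →lo
  mid=-2.00038 |R|=1.00038 →lo
  ...
  [-2.00012,-1.99999] ⇒ x*=-2.0000
Stable set (-2.0000, 0).

z∈(-2.0000,0).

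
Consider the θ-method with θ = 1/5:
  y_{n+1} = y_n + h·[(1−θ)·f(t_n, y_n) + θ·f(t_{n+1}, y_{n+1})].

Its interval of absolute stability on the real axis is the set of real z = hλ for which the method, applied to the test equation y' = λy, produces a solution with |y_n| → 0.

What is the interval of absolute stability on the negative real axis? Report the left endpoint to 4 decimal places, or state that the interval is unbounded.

Set f=λy, z=hλ:
  y_{n+1} = y_n + z·[4/5·y_n + 1/5·y_{n+1}] ⇒ (1 − 1/5z)y_{n+1} = (1 + 4/5z)y_n
  R(z) = (1 + 4/5z)/(1 − 1/5z).

Boundary: |R(x)|=1, x<0.
x=-0.94: |R|=0.2088
R=−1: 1+4/5x = −1+1/5x ⇒ -3/5x=2 ⇒ x=2/(-3/5)=-3.3333
Confirm numerically:
  x=-2.851: |R|=0.81569 <1
  x=-2.749: |R|=0.77378 <1
  x=-2.495: |R|=0.66444 <1
  x=-2.040: |R|=0.44886 <1
  x=-3.852: |R|=1.17578 >1
  x=-3.572: |R|=1.08353 >1
Stable set (-3.3333, 0).

z∈(-3.3333,0).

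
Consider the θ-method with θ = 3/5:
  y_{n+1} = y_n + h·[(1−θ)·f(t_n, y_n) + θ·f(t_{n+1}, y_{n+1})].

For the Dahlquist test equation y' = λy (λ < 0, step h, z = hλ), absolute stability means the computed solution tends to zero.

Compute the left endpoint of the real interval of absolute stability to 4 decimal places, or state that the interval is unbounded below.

unbounded; (−∞, 0).

Set f=λy, z=hλ:
  y_{n+1} = y_n + z·[2/5·y_n + 3/5·y_{n+1}] ⇒ (1 − 3/5z)y_{n+1} = (1 + 2/5z)y_n
  Hence R(z) = (1 + 2/5z)/(1 − 3/5z).

Need |R(x)|<1, x<0.
x=-0.59: |R|=0.5643
x=-2: |R|=0.0909
x=-10: |R|=0.4286
x=-100: |R|=0.6393
θ=3/5≥1/2 ⇒ |1+2/5x|<|1−3/5x| ∀x<0 ⇒ stable on all of ℝ⁻.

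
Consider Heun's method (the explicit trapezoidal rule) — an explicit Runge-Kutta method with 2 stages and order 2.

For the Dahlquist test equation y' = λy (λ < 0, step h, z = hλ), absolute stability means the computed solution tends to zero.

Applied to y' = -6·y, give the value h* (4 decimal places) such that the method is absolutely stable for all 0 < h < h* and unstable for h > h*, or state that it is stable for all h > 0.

(-2.0000,0); λ=-6 ⇒ h* = 0.3333.

On y'=λy, z=hλ:
  order 2, 2-stage ⇒ R(z)=1+z+z^2/2
  (e.g. R(-0.33)=0.72445, |R|=0.72445)

Solve |R(x)|<1 on ℝ⁻.
x=-0.33: |R|=0.7245
|R(-1.9)|=0.9050 |R(-0.91)|=0.5041 |R(-0.73)|=0.5364
Bisect:
  x_lo=-2.8432 |R|=2.1987  x_hi=-0.2314 |R|=0.7954
  mid=-1.53730 |R|=0.64434 →hi
  mid=-2.19024 |R|=1.20834 →lo
  mid=-1.86377 |R|=0.87305 →hi
  mid=-2.02701 |R|=1.02737 →lo
  mid=-1.94539 |R|=0.94688 →hi
  mid=-1.98620 |R|=0.98629 →hi
  mid=-2.00660 |R|=1.00662 →lo
  ...
  [-2.00007,-1.99991] ⇒ x*=-2.0000
So |R|<1 on (-2.0000, 0).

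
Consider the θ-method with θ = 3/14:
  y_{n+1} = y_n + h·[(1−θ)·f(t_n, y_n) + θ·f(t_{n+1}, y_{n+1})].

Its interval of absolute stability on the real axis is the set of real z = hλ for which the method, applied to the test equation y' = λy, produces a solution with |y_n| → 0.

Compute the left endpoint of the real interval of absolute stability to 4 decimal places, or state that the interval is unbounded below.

On y'=λy, z=hλ:
  y_{n+1} = y_n + z·[11/14·y_n + 3/14·y_{n+1}] ⇒ (1 − 3/14z)y_{n+1} = (1 + 11/14z)y_n
  ⇒ R(z) = (1 + 11/14z)/(1 − 3/14z).

Find x<0 with |R(x)|<1.
x=-0.45: |R|=0.5896
R=−1: 1+11/14x = −1+3/14x ⇒ -4/7x=2 ⇒ x=2/(-4/7)=-3.5000
Confirm numerically:
  x=-3.211: |R|=0.90217 <1
  x=-2.903: |R|=0.78969 <1
  x=-1.947: |R|=0.37382 <1
  x=-3.810: |R|=1.09752 >1
  x=-3.780: |R|=1.08840 >1
  x=-3.621: |R|=1.03893 >1
So |R|<1 on (-3.5000, 0).

z* = -3.5000.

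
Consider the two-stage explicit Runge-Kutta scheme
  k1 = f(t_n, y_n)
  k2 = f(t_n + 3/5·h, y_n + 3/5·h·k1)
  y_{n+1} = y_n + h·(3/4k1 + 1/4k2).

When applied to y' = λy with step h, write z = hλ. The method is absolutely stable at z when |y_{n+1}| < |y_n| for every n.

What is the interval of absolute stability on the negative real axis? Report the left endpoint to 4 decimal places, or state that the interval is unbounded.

(-6.6667, 0).

Set f=λy, z=hλ:
  k1=λy_n ⇒ h·k1=z·y_n;  k2=λ(1+3/5z)y_n ⇒ h·k2=z(1+3/5z)y_n
  y_{n+1}/y_n = 1 + 3/4z + 1/4z(1+3/5z) = 1 + z + 3/20z²
  Hence R(z) = 1 + z + 3/20z².

Find x<0 with |R(x)|<1.
x=-1.78: |R|=0.3047
R=1: x+3/20x²=0 ⇒ x=−20/3=-6.6667; min R=1−1/(4·3/20)=-0.6667>−1
Confirm numerically:
  x=-4.611: |R|=0.42180 <1
  x=-3.774: |R|=0.63754 <1
  x=-3.085: |R|=0.65742 <1
  x=-7.045: |R|=1.39980 >1
  x=-6.935: |R|=1.27913 >1
Interval (-6.6667, 0).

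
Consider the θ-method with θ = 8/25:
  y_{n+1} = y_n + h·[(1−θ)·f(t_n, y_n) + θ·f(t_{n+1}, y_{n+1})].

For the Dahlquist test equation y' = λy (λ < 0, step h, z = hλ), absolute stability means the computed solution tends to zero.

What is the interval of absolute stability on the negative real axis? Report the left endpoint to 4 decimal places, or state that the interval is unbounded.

z∈(-5.5556,0).

Set f=λy, z=hλ:
  y_{n+1} = y_n + z·[17/25·y_n + 8/25·y_{n+1}] ⇒ (1 − 8/25z)y_{n+1} = (1 + 17/25z)y_n
  Hence R(z) = (1 + 17/25z)/(1 − 8/25z).

Need |R(x)|<1, x<0.
x=-1.65: |R|=0.0798
R=−1: 1+17/25x = −1+8/25x ⇒ -9/25x=2 ⇒ x=2/(-9/25)=-5.5556
Confirm numerically:
  x=-4.215: |R|=0.79453 <1
  x=-2.553: |R|=0.40509 <1
  x=-2.442: |R|=0.37080 <1
  x=-6.036: |R|=1.05900 >1
  x=-5.732: |R|=1.02241 >1
So |R|<1 on (-5.5556, 0).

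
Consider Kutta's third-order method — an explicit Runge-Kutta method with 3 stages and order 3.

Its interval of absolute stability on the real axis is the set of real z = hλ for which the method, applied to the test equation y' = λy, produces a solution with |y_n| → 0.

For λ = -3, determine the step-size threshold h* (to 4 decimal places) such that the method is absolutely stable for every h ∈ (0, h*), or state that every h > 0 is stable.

On y'=λy, z=hλ:
  order 3, 3-stage ⇒ R(z)=1+z+z^2/2+z^3/6
  (e.g. R(-0.71)=0.48240, |R|=0.48240)

Boundary: |R(x)|=1, x<0.
x=-0.71: |R|=0.4824
|R(-2.61)|=1.1672 |R(-1.92)|=0.2564 |R(-0.51)|=0.5979
Bisect:
  x_lo=-2.9937 |R|=1.9843  x_hi=-0.1464 |R|=0.8638
  mid=-1.57004 |R|=0.01744 →hi
  mid=-2.28187 |R|=0.65865 →hi
  mid=-2.63778 |R|=1.21773 →lo
  mid=-2.45982 |R|=0.91508 →hi
  mid=-2.54880 |R|=1.06027 →lo
  mid=-2.50431 |R|=0.98619 →hi
  mid=-2.52656 |R|=1.02285 →lo
  mid=-2.51543 |R|=1.00442 →lo
  ...
  [-2.51283,-2.51265] ⇒ x*=-2.5127
Stable set (-2.5127, 0).

(-2.5127,0); λ=-3 ⇒ h* = 0.8376.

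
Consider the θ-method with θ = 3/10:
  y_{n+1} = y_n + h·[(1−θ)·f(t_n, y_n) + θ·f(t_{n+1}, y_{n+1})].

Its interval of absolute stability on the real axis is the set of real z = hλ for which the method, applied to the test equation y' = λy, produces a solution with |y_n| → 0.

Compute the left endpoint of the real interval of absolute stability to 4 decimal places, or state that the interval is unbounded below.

left endpoint -5.0000.

With y'=λy (z=hλ):
  y_{n+1} = y_n + z·[7/10·y_n + 3/10·y_{n+1}] ⇒ (1 − 3/10z)y_{n+1} = (1 + 7/10z)y_n
  Hence R(z) = (1 + 7/10z)/(1 − 3/10z).

Solve |R(x)|<1 on ℝ⁻.
x=-0.67: |R|=0.4421
R=−1: 1+7/10x = −1+3/10x ⇒ -2/5x=2 ⇒ x=2/(-2/5)=-5.0000
Confirm numerically:
  x=-4.888: |R|=0.98184 <1
  x=-4.268: |R|=0.87160 <1
  x=-3.819: |R|=0.77984 <1
  x=-5.557: |R|=1.08354 >1
  x=-5.383: |R|=1.05859 >1
Stable set (-5.0000, 0).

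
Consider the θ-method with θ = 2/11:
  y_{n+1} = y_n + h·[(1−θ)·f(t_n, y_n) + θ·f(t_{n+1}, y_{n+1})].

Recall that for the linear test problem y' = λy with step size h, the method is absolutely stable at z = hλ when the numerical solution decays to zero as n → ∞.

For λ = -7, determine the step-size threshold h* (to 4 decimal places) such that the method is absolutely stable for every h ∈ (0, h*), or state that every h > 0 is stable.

With y'=λy (z=hλ):
  y_{n+1} = y_n + z·[9/11·y_n + 2/11·y_{n+1}] ⇒ (1 − 2/11z)y_{n+1} = (1 + 9/11z)y_n
  Hence R(z) = (1 + 9/11z)/(1 − 2/11z).

Boundary: |R(x)|=1, x<0.
x=-1.73: |R|=0.3160
R=−1: 1+9/11x = −1+2/11x ⇒ -7/11x=2 ⇒ x=2/(-7/11)=-3.1429
Confirm numerically:
  x=-2.760: |R|=0.83777 <1
  x=-2.596: |R|=0.76359 <1
  x=-2.198: |R|=0.57041 <1
  x=-1.969: |R|=0.44993 <1
  x=-3.394: |R|=1.09883 >1
  x=-3.351: |R|=1.08231 >1
Interval (-3.1429, 0).

(-3.1429,0); λ=-7 ⇒ h* = (22/7)/7 = 0.4490.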